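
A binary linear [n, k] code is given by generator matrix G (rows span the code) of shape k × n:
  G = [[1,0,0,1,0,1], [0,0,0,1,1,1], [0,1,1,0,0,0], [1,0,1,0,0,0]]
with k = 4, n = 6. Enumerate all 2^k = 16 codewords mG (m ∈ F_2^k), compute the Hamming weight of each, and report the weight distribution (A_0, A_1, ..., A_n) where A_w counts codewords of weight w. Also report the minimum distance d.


Weight distribution: A_0 = 1, A_2 = 6, A_3 = 4, A_4 = 1, A_5 = 4. Minimum distance d = 2.

Enumerate all 2^4 = 16 messages m ∈ F_2^4.
For each, compute codeword c = mG in F_2^6, then tally its weight.
  m = 0000 → c = 000000, weight = 0.
  m = 1000 → c = 100101, weight = 3.
  m = 0100 → c = 000111, weight = 3.
  m = 1100 → c = 100010, weight = 2.
  m = 0010 → c = 011000, weight = 2.
  m = 1010 → c = 111101, weight = 5.
  m = 0110 → c = 011111, weight = 5.
  m = 1110 → c = 111010, weight = 4.
  m = 0001 → c = 101000, weight = 2.
  m = 1001 → c = 001101, weight = 3.
  m = 0101 → c = 101111, weight = 5.
  m = 1101 → c = 001010, weight = 2.
  m = 0011 → c = 110000, weight = 2.
  m = 1011 → c = 010101, weight = 3.
  m = 0111 → c = 110111, weight = 5.
  m = 1111 → c = 010010, weight = 2.
Tally weights:
  weight 0: 1 codewords.
  weight 2: 6 codewords.
  weight 3: 4 codewords.
  weight 4: 1 codewords.
  weight 5: 4 codewords.
Minimum distance d = smallest w > 0 with A_w > 0 = 2.
Sanity: Σ A_w = 16 = 2^4 = 16 ✓.


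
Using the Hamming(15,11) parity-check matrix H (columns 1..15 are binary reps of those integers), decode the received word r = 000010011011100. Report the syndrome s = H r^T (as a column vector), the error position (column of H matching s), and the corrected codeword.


s = (1, 1, 1, 0)^T, error position = 14, corrected codeword c = 000010011011110

Compute s = H r^T mod 2 one row at a time:
  s_1 = 1 + 1 + 0 + 1 + 1 + 1 + 0 + 0 = 5 ≡ 1 (mod 2).
  s_2 = 0 + 1 + 0 + 0 + 1 + 1 + 0 + 0 = 3 ≡ 1 (mod 2).
  s_3 = 0 + 0 + 0 + 0 + 0 + 1 + 0 + 0 = 1 ≡ 1 (mod 2).
  s_4 = 0 + 0 + 1 + 0 + 1 + 1 + 1 + 0 = 4 ≡ 0 (mod 2).
s = (1, 1, 1, 0)^T — this equals column 14 of H (binary 1110), so error is at position 14.
Correct: flip bit 14 of r = 000010011011100 to get c = 000010011011110.


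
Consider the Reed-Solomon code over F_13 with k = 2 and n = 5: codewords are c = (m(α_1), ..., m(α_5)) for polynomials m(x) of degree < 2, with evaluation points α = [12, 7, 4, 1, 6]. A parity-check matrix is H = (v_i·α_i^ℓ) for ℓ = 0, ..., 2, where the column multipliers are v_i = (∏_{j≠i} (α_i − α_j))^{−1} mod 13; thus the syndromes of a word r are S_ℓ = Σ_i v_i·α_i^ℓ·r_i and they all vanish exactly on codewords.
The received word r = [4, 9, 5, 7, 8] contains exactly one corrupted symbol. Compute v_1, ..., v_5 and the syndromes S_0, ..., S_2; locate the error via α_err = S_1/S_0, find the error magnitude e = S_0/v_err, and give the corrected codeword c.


S = (6, 3, 8), error at position 2, error magnitude e = 6, c = [4, 3, 5, 7, 8].

Step 1: column multipliers v_i = (∏_{j≠i}(α_i − α_j))^{−1} mod 13.
  i = 1 (α = 12): (12−7)(12−4)(12−1)(12−6) = 5·8·11·6 = 2640 ≡ 1, so v_1 = 1^{−1} = 1 (mod 13).
  i = 2 (α = 7): (7−12)(7−4)(7−1)(7−6) = (−5)·3·6·1 = −90 ≡ 1, so v_2 = 1^{−1} = 1 (mod 13).
  i = 3 (α = 4): (4−12)(4−7)(4−1)(4−6) = (−8)·(−3)·3·(−2) = −144 ≡ 12, so v_3 = 12^{−1} = 12 (mod 13).
  i = 4 (α = 1): (1−12)(1−7)(1−4)(1−6) = (−11)·(−6)·(−3)·(−5) = 990 ≡ 2, so v_4 = 2^{−1} = 7 (mod 13).
  i = 5 (α = 6): (6−12)(6−7)(6−4)(6−1) = (−6)·(−1)·2·5 = 60 ≡ 8, so v_5 = 8^{−1} = 5 (mod 13).
  v = [1, 1, 12, 7, 5].
Step 2: syndromes of r = [4, 9, 5, 7, 8] (all sums mod 13).
  S_0 = Σ v_i r_i = 1·4 + 1·9 + 12·5 + 7·7 + 5·8 = 162 ≡ 6.
  S_1 = Σ v_i α_i r_i = 1·12·4 + 1·7·9 + 12·4·5 + 7·1·7 + 5·6·8 = 640 ≡ 3.
  α_i^2 mod 13 = [1, 10, 3, 1, 10].
  S_2 = Σ v_i α_i^2 r_i = 1·1·4 + 1·10·9 + 12·3·5 + 7·1·7 + 5·10·8 = 723 ≡ 8.
  S = (6, 3, 8) ≠ 0, so r is not a codeword (an error is present).
Step 3: locate the error. For a single error e at position i, S_ℓ = v_i·e·α_i^ℓ, so α_err = S_1/S_0.
  S_0^{−1} = 6^{−1} = 11 (mod 13), so α_err = 3·11 = 33 ≡ 7 = α_2. Error position i = 2.
  Consistency check: S_2/S_1 = 8·9 = 72 ≡ 7 = α_err ✓ (single-error assumption holds).
Step 4: error magnitude e = S_0/v_2 = S_0·∏_{j≠2}(α_2 − α_j) = 6·1 = 6 ≡ 6 (mod 13).
Step 5: correct position 2: c_2 = r_2 − e = 9 − 6 ≡ 3 (mod 13). Hence c = [4, 3, 5, 7, 8].
  Check: interpolating c through the α_i gives m(x) = 12 + 8·x (degree < 2) with m(α_i) = c_i for every i, so c is indeed a codeword.


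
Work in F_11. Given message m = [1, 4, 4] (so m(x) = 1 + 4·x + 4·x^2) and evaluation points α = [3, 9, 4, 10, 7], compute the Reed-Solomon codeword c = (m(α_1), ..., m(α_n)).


c = [5, 9, 4, 1, 5]

Message polynomial: m(x) = 1 + 4·x + 4·x^2 (mod 11).
For each evaluation point α_i, compute m(α_i) mod 11:
  α_1 = 3: Horner steps 4 → 5 → 5, so m(3) = 5.
  α_2 = 9: Horner steps 4 → 7 → 9, so m(9) = 9.
  α_3 = 4: Horner steps 4 → 9 → 4, so m(4) = 4.
  α_4 = 10: Horner steps 4 → 0 → 1, so m(10) = 1.
  α_5 = 7: Horner steps 4 → 10 → 5, so m(7) = 5.
Codeword c = [5, 9, 4, 1, 5] ∈ F_11^5.


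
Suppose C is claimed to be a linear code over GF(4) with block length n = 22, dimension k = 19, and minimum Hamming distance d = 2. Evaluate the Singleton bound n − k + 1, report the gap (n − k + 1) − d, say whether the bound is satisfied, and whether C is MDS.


Singleton RHS = n − k + 1 = 4, slack = 2, bound satisfied, not MDS.

Singleton bound: d ≤ n − k + 1.
Here n = 22, k = 19, so n − k + 1 = 4.
Given d = 2, check d ≤ 4: YES.
Slack = (n − k + 1) − d = 2.
The code is NOT MDS (slack = 2 > 0).
Description: the claimed parameters are [22, 19, 2]_4; such a code would be non-MDS.


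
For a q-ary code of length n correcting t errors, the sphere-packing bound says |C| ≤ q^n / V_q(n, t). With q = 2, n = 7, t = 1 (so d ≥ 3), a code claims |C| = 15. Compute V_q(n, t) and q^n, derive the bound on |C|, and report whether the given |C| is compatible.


V_q(n, t) = 8, q^n = 128, Hamming bound = 16, |C| = 15 ≤ bound (satisfied).

Step 1: Compute V_q(n, t) = Σ_{j=0}^1 C(n, j) (q−1)^j.
  j = 0: C(7,0)·(1)^0 = 1·1 = 1.
  j = 1: C(7,1)·(1)^1 = 7·1 = 7.
  V_q(n, t) = 1 + 7 = 8.
Step 2: q^n = 2^7 = 128.
Step 3: Hamming bound ⌊q^n / V_q(n,t)⌋ = ⌊128/8⌋ = 16.
Step 4: Compare |C| = 15 to 16: satisfied.
The claimed |C| lies below the Hamming bound.


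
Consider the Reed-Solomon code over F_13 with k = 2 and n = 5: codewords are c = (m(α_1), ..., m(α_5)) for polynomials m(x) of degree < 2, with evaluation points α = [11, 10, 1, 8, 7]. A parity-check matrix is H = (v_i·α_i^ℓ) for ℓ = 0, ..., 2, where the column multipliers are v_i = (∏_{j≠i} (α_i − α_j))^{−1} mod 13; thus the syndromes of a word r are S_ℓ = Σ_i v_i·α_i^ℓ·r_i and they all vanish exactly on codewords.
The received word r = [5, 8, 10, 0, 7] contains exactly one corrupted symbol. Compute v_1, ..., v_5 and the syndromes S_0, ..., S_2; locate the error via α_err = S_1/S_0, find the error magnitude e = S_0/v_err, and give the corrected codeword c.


S = (2, 7, 5), error at position 2, error magnitude e = 9, c = [5, 12, 10, 0, 7].

Step 1: column multipliers v_i = (∏_{j≠i}(α_i − α_j))^{−1} mod 13.
  i = 1 (α = 11): (11−10)(11−1)(11−8)(11−7) = 1·10·3·4 = 120 ≡ 3, so v_1 = 3^{−1} = 9 (mod 13).
  i = 2 (α = 10): (10−11)(10−1)(10−8)(10−7) = (−1)·9·2·3 = −54 ≡ 11, so v_2 = 11^{−1} = 6 (mod 13).
  i = 3 (α = 1): (1−11)(1−10)(1−8)(1−7) = (−10)·(−9)·(−7)·(−6) = 3780 ≡ 10, so v_3 = 10^{−1} = 4 (mod 13).
  i = 4 (α = 8): (8−11)(8−10)(8−1)(8−7) = (−3)·(−2)·7·1 = 42 ≡ 3, so v_4 = 3^{−1} = 9 (mod 13).
  i = 5 (α = 7): (7−11)(7−10)(7−1)(7−8) = (−4)·(−3)·6·(−1) = −72 ≡ 6, so v_5 = 6^{−1} = 11 (mod 13).
  v = [9, 6, 4, 9, 11].
Step 2: syndromes of r = [5, 8, 10, 0, 7] (all sums mod 13).
  S_0 = Σ v_i r_i = 9·5 + 6·8 + 4·10 + 9·0 + 11·7 = 210 ≡ 2.
  S_1 = Σ v_i α_i r_i = 9·11·5 + 6·10·8 + 4·1·10 + 9·8·0 + 11·7·7 = 1554 ≡ 7.
  α_i^2 mod 13 = [4, 9, 1, 12, 10].
  S_2 = Σ v_i α_i^2 r_i = 9·4·5 + 6·9·8 + 4·1·10 + 9·12·0 + 11·10·7 = 1422 ≡ 5.
  S = (2, 7, 5) ≠ 0, so r is not a codeword (an error is present).
Step 3: locate the error. For a single error e at position i, S_ℓ = v_i·e·α_i^ℓ, so α_err = S_1/S_0.
  S_0^{−1} = 2^{−1} = 7 (mod 13), so α_err = 7·7 = 49 ≡ 10 = α_2. Error position i = 2.
  Consistency check: S_2/S_1 = 5·2 = 10 ≡ 10 = α_err ✓ (single-error assumption holds).
Step 4: error magnitude e = S_0/v_2 = S_0·∏_{j≠2}(α_2 − α_j) = 2·11 = 22 ≡ 9 (mod 13).
Step 5: correct position 2: c_2 = r_2 − e = 8 − 9 ≡ 12 (mod 13). Hence c = [5, 12, 10, 0, 7].
  Check: interpolating c through the α_i gives m(x) = 4 + 6·x (degree < 2) with m(α_i) = c_i for every i, so c is indeed a codeword.


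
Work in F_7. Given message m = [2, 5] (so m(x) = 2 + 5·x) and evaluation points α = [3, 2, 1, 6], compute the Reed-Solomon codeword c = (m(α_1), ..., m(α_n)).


c = [3, 5, 0, 4]

Message polynomial: m(x) = 2 + 5·x (mod 7).
For each evaluation point α_i, compute m(α_i) mod 7:
  α_1 = 3: Horner steps 5 → 3, so m(3) = 3.
  α_2 = 2: Horner steps 5 → 5, so m(2) = 5.
  α_3 = 1: Horner steps 5 → 0, so m(1) = 0.
  α_4 = 6: Horner steps 5 → 4, so m(6) = 4.
Codeword c = [3, 5, 0, 4] ∈ F_7^4.


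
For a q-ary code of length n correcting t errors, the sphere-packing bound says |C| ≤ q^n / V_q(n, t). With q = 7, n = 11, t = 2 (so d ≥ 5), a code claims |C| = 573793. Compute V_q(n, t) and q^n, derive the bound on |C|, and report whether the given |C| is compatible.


V_q(n, t) = 2047, q^n = 1977326743, Hamming bound = 965963, |C| = 573793 ≤ bound (satisfied).

Step 1: Compute V_q(n, t) = Σ_{j=0}^2 C(n, j) (q−1)^j.
  j = 0: C(11,0)·(6)^0 = 1·1 = 1.
  j = 1: C(11,1)·(6)^1 = 11·6 = 66.
  j = 2: C(11,2)·(6)^2 = 55·36 = 1980.
  V_q(n, t) = 1 + 66 + 1980 = 2047.
Step 2: q^n = 7^11 = 1977326743.
Step 3: Hamming bound ⌊q^n / V_q(n,t)⌋ = ⌊1977326743/2047⌋ = 965963.
Step 4: Compare |C| = 573793 to 965963: satisfied.
The claimed |C| lies below the Hamming bound.


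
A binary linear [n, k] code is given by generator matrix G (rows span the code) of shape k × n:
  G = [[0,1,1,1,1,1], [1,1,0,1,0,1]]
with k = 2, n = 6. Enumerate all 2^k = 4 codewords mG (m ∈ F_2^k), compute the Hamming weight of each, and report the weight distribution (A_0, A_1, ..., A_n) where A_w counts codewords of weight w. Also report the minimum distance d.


Weight distribution: A_0 = 1, A_3 = 1, A_4 = 1, A_5 = 1. Minimum distance d = 3.

Enumerate all 2^2 = 4 messages m ∈ F_2^2.
For each, compute codeword c = mG in F_2^6, then tally its weight.
  m = 00 → c = 000000, weight = 0.
  m = 10 → c = 011111, weight = 5.
  m = 01 → c = 110101, weight = 4.
  m = 11 → c = 101010, weight = 3.
Tally weights:
  weight 0: 1 codewords.
  weight 3: 1 codewords.
  weight 4: 1 codewords.
  weight 5: 1 codewords.
Minimum distance d = smallest w > 0 with A_w > 0 = 3.
Sanity: Σ A_w = 4 = 2^2 = 4 ✓.


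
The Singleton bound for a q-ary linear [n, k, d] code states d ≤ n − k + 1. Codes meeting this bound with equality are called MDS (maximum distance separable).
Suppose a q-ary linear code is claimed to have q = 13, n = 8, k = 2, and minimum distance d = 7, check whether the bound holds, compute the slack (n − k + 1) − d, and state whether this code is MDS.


Singleton RHS = n − k + 1 = 7, slack = 0, bound satisfied, MDS.

Singleton bound: d ≤ n − k + 1.
Here n = 8, k = 2, so n − k + 1 = 7.
Given d = 7, check d ≤ 7: YES.
Slack = (n − k + 1) − d = 0.
The code is MDS (slack = 0).
Description: the claimed parameters are [8, 2, 7]_13; such a code would be MDS (meets Singleton bound).


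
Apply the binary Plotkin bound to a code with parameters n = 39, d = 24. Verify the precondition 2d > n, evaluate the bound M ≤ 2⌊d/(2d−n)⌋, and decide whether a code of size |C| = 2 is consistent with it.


Plotkin bound M ≤ 4; given |C| = 2 ≤ bound (satisfied).

Check applicability: 2d = 48, n = 39.
2d − n = 9 > 0, so Plotkin applies.
Compute d/(2d−n) = 24/9 ≈ 2.6667.
⌊d/(2d−n)⌋ = 2.
Plotkin bound: M ≤ 2·2 = 4.
Given |C| = 2, check: satisfied.
This |C| is below the Plotkin bound.


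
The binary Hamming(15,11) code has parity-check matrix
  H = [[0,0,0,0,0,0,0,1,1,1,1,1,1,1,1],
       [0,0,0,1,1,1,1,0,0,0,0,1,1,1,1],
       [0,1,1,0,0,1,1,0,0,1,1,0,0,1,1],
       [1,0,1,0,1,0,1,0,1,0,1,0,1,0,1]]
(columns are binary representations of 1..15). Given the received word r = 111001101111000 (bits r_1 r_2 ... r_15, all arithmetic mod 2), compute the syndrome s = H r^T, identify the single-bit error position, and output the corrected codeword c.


s = (0, 1, 0, 1)^T, error position = 5, corrected codeword c = 111011101111000

Compute s = H r^T mod 2 one row at a time:
  s_1 = 0 + 1 + 1 + 1 + 1 + 0 + 0 + 0 = 4 ≡ 0 (mod 2).
  s_2 = 0 + 0 + 1 + 1 + 1 + 0 + 0 + 0 = 3 ≡ 1 (mod 2).
  s_3 = 1 + 1 + 1 + 1 + 1 + 1 + 0 + 0 = 6 ≡ 0 (mod 2).
  s_4 = 1 + 1 + 0 + 1 + 1 + 1 + 0 + 0 = 5 ≡ 1 (mod 2).
s = (0, 1, 0, 1)^T — this equals column 5 of H (binary 0101), so error is at position 5.
Correct: flip bit 5 of r = 111001101111000 to get c = 111011101111000.


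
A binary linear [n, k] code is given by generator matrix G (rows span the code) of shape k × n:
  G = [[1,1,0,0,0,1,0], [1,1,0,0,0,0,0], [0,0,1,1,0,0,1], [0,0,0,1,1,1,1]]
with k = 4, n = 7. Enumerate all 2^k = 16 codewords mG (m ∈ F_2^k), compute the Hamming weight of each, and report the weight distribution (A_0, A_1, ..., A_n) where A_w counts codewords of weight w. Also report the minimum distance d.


Weight distribution: A_0 = 1, A_1 = 1, A_2 = 2, A_3 = 4, A_4 = 3, A_5 = 3, A_6 = 2. Minimum distance d = 1.

Enumerate all 2^4 = 16 messages m ∈ F_2^4.
For each, compute codeword c = mG in F_2^7, then tally its weight.
  m = 0000 → c = 0000000, weight = 0.
  m = 1000 → c = 1100010, weight = 3.
  m = 0100 → c = 1100000, weight = 2.
  m = 1100 → c = 0000010, weight = 1.
  m = 0010 → c = 0011001, weight = 3.
  m = 1010 → c = 1111011, weight = 6.
  m = 0110 → c = 1111001, weight = 5.
  m = 1110 → c = 0011011, weight = 4.
  m = 0001 → c = 0001111, weight = 4.
  m = 1001 → c = 1101101, weight = 5.
  m = 0101 → c = 1101111, weight = 6.
  m = 1101 → c = 0001101, weight = 3.
  m = 0011 → c = 0010110, weight = 3.
  m = 1011 → c = 1110100, weight = 4.
  m = 0111 → c = 1110110, weight = 5.
  m = 1111 → c = 0010100, weight = 2.
Tally weights:
  weight 0: 1 codewords.
  weight 1: 1 codewords.
  weight 2: 2 codewords.
  weight 3: 4 codewords.
  weight 4: 3 codewords.
  weight 5: 3 codewords.
  weight 6: 2 codewords.
Minimum distance d = smallest w > 0 with A_w > 0 = 1.
Sanity: Σ A_w = 16 = 2^4 = 16 ✓.


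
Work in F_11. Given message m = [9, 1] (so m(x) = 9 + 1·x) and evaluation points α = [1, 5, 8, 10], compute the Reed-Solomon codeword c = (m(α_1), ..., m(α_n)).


c = [10, 3, 6, 8]

Message polynomial: m(x) = 9 + 1·x (mod 11).
For each evaluation point α_i, compute m(α_i) mod 11:
  α_1 = 1: Horner steps 1 → 10, so m(1) = 10.
  α_2 = 5: Horner steps 1 → 3, so m(5) = 3.
  α_3 = 8: Horner steps 1 → 6, so m(8) = 6.
  α_4 = 10: Horner steps 1 → 8, so m(10) = 8.
Codeword c = [10, 3, 6, 8] ∈ F_11^4.


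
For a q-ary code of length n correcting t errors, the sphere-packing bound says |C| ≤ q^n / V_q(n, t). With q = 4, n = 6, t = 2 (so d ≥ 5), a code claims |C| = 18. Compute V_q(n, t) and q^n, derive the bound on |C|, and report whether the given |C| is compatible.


V_q(n, t) = 154, q^n = 4096, Hamming bound = 26, |C| = 18 ≤ bound (satisfied).

Step 1: Compute V_q(n, t) = Σ_{j=0}^2 C(n, j) (q−1)^j.
  j = 0: C(6,0)·(3)^0 = 1·1 = 1.
  j = 1: C(6,1)·(3)^1 = 6·3 = 18.
  j = 2: C(6,2)·(3)^2 = 15·9 = 135.
  V_q(n, t) = 1 + 18 + 135 = 154.
Step 2: q^n = 4^6 = 4096.
Step 3: Hamming bound ⌊q^n / V_q(n,t)⌋ = ⌊4096/154⌋ = 26.
Step 4: Compare |C| = 18 to 26: satisfied.
The claimed |C| lies below the Hamming bound.


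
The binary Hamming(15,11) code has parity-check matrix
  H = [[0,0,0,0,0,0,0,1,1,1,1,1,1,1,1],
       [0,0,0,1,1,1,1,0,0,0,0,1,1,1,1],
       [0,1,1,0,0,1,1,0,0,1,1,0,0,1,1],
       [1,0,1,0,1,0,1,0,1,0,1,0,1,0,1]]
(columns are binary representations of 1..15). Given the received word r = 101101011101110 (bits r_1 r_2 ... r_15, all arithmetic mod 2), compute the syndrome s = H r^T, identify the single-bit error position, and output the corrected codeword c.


s = (0, 1, 0, 0)^T, error position = 4, corrected codeword c = 101001011101110

Compute s = H r^T mod 2 one row at a time:
  s_1 = 1 + 1 + 1 + 0 + 1 + 1 + 1 + 0 = 6 ≡ 0 (mod 2).
  s_2 = 1 + 0 + 1 + 0 + 1 + 1 + 1 + 0 = 5 ≡ 1 (mod 2).
  s_3 = 0 + 1 + 1 + 0 + 1 + 0 + 1 + 0 = 4 ≡ 0 (mod 2).
  s_4 = 1 + 1 + 0 + 0 + 1 + 0 + 1 + 0 = 4 ≡ 0 (mod 2).
s = (0, 1, 0, 0)^T — this equals column 4 of H (binary 0100), so error is at position 4.
Correct: flip bit 4 of r = 101101011101110 to get c = 101001011101110.


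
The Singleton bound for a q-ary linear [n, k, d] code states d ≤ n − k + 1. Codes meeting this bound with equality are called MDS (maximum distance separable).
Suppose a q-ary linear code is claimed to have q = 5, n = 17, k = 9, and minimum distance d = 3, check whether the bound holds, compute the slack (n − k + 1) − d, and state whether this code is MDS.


Singleton RHS = n − k + 1 = 9, slack = 6, bound satisfied, not MDS.

Singleton bound: d ≤ n − k + 1.
Here n = 17, k = 9, so n − k + 1 = 9.
Given d = 3, check d ≤ 9: YES.
Slack = (n − k + 1) − d = 6.
The code is NOT MDS (slack = 6 > 0).
Description: the claimed parameters are [17, 9, 3]_5; such a code would be non-MDS.


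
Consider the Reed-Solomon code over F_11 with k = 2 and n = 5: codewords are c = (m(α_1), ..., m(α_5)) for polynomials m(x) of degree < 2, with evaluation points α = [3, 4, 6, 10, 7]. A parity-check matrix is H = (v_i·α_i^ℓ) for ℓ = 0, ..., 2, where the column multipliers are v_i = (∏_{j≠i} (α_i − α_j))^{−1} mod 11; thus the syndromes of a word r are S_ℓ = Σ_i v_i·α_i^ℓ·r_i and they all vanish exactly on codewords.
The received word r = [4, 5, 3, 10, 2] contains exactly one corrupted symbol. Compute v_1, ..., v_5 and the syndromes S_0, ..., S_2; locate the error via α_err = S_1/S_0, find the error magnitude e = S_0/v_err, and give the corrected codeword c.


S = (6, 7, 10), error at position 1, error magnitude e = 9, c = [6, 5, 3, 10, 2].

Step 1: column multipliers v_i = (∏_{j≠i}(α_i − α_j))^{−1} mod 11.
  i = 1 (α = 3): (3−4)(3−6)(3−10)(3−7) = (−1)·(−3)·(−7)·(−4) = 84 ≡ 7, so v_1 = 7^{−1} = 8 (mod 11).
  i = 2 (α = 4): (4−3)(4−6)(4−10)(4−7) = 1·(−2)·(−6)·(−3) = −36 ≡ 8, so v_2 = 8^{−1} = 7 (mod 11).
  i = 3 (α = 6): (6−3)(6−4)(6−10)(6−7) = 3·2·(−4)·(−1) = 24 ≡ 2, so v_3 = 2^{−1} = 6 (mod 11).
  i = 4 (α = 10): (10−3)(10−4)(10−6)(10−7) = 7·6·4·3 = 504 ≡ 9, so v_4 = 9^{−1} = 5 (mod 11).
  i = 5 (α = 7): (7−3)(7−4)(7−6)(7−10) = 4·3·1·(−3) = −36 ≡ 8, so v_5 = 8^{−1} = 7 (mod 11).
  v = [8, 7, 6, 5, 7].
Step 2: syndromes of r = [4, 5, 3, 10, 2] (all sums mod 11).
  S_0 = Σ v_i r_i = 8·4 + 7·5 + 6·3 + 5·10 + 7·2 = 149 ≡ 6.
  S_1 = Σ v_i α_i r_i = 8·3·4 + 7·4·5 + 6·6·3 + 5·10·10 + 7·7·2 = 942 ≡ 7.
  α_i^2 mod 11 = [9, 5, 3, 1, 5].
  S_2 = Σ v_i α_i^2 r_i = 8·9·4 + 7·5·5 + 6·3·3 + 5·1·10 + 7·5·2 = 637 ≡ 10.
  S = (6, 7, 10) ≠ 0, so r is not a codeword (an error is present).
Step 3: locate the error. For a single error e at position i, S_ℓ = v_i·e·α_i^ℓ, so α_err = S_1/S_0.
  S_0^{−1} = 6^{−1} = 2 (mod 11), so α_err = 7·2 = 14 ≡ 3 = α_1. Error position i = 1.
  Consistency check: S_2/S_1 = 10·8 = 80 ≡ 3 = α_err ✓ (single-error assumption holds).
Step 4: error magnitude e = S_0/v_1 = S_0·∏_{j≠1}(α_1 − α_j) = 6·7 = 42 ≡ 9 (mod 11).
Step 5: correct position 1: c_1 = r_1 − e = 4 − 9 ≡ 6 (mod 11). Hence c = [6, 5, 3, 10, 2].
  Check: interpolating c through the α_i gives m(x) = 9 + 10·x (degree < 2) with m(α_i) = c_i for every i, so c is indeed a codeword.


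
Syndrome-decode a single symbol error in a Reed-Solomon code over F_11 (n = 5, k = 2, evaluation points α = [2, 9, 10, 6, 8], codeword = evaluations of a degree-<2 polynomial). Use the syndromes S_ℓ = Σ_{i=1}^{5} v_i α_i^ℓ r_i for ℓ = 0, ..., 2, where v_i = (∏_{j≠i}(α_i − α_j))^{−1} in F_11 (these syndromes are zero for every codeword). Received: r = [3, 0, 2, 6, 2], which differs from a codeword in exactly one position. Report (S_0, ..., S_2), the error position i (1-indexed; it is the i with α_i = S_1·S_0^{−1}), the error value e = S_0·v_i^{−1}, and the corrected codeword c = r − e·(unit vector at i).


S = (9, 2, 9), error at position 3, error magnitude e = 4, c = [3, 0, 9, 6, 2].

Step 1: column multipliers v_i = (∏_{j≠i}(α_i − α_j))^{−1} mod 11.
  i = 1 (α = 2): (2−9)(2−10)(2−6)(2−8) = (−7)·(−8)·(−4)·(−6) = 1344 ≡ 2, so v_1 = 2^{−1} = 6 (mod 11).
  i = 2 (α = 9): (9−2)(9−10)(9−6)(9−8) = 7·(−1)·3·1 = −21 ≡ 1, so v_2 = 1^{−1} = 1 (mod 11).
  i = 3 (α = 10): (10−2)(10−9)(10−6)(10−8) = 8·1·4·2 = 64 ≡ 9, so v_3 = 9^{−1} = 5 (mod 11).
  i = 4 (α = 6): (6−2)(6−9)(6−10)(6−8) = 4·(−3)·(−4)·(−2) = −96 ≡ 3, so v_4 = 3^{−1} = 4 (mod 11).
  i = 5 (α = 8): (8−2)(8−9)(8−10)(8−6) = 6·(−1)·(−2)·2 = 24 ≡ 2, so v_5 = 2^{−1} = 6 (mod 11).
  v = [6, 1, 5, 4, 6].
Step 2: syndromes of r = [3, 0, 2, 6, 2] (all sums mod 11).
  S_0 = Σ v_i r_i = 6·3 + 1·0 + 5·2 + 4·6 + 6·2 = 64 ≡ 9.
  S_1 = Σ v_i α_i r_i = 6·2·3 + 1·9·0 + 5·10·2 + 4·6·6 + 6·8·2 = 376 ≡ 2.
  α_i^2 mod 11 = [4, 4, 1, 3, 9].
  S_2 = Σ v_i α_i^2 r_i = 6·4·3 + 1·4·0 + 5·1·2 + 4·3·6 + 6·9·2 = 262 ≡ 9.
  S = (9, 2, 9) ≠ 0, so r is not a codeword (an error is present).
Step 3: locate the error. For a single error e at position i, S_ℓ = v_i·e·α_i^ℓ, so α_err = S_1/S_0.
  S_0^{−1} = 9^{−1} = 5 (mod 11), so α_err = 2·5 = 10 ≡ 10 = α_3. Error position i = 3.
  Consistency check: S_2/S_1 = 9·6 = 54 ≡ 10 = α_err ✓ (single-error assumption holds).
Step 4: error magnitude e = S_0/v_3 = S_0·∏_{j≠3}(α_3 − α_j) = 9·9 = 81 ≡ 4 (mod 11).
Step 5: correct position 3: c_3 = r_3 − e = 2 − 4 ≡ 9 (mod 11). Hence c = [3, 0, 9, 6, 2].
  Check: interpolating c through the α_i gives m(x) = 7 + 9·x (degree < 2) with m(α_i) = c_i for every i, so c is indeed a codeword.


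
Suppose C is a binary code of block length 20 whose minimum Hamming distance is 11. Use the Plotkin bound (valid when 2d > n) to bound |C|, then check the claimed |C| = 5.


Plotkin bound M ≤ 10; given |C| = 5 ≤ bound (satisfied).

Check applicability: 2d = 22, n = 20.
2d − n = 2 > 0, so Plotkin applies.
Compute d/(2d−n) = 11/2 ≈ 5.5000.
⌊d/(2d−n)⌋ = 5.
Plotkin bound: M ≤ 2·5 = 10.
Given |C| = 5, check: satisfied.
This |C| is below the Plotkin bound.


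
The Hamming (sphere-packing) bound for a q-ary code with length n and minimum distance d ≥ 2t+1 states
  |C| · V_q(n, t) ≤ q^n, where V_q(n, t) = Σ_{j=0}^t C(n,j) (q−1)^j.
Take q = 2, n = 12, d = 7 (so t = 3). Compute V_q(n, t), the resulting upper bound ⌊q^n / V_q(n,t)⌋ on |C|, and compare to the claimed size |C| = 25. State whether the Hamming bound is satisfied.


V_q(n, t) = 299, q^n = 4096, Hamming bound = 13, |C| = 25 > bound (violated).

Step 1: Compute V_q(n, t) = Σ_{j=0}^3 C(n, j) (q−1)^j.
  j = 0: C(12,0)·(1)^0 = 1·1 = 1.
  j = 1: C(12,1)·(1)^1 = 12·1 = 12.
  j = 2: C(12,2)·(1)^2 = 66·1 = 66.
  j = 3: C(12,3)·(1)^3 = 220·1 = 220.
  V_q(n, t) = 1 + 12 + 66 + 220 = 299.
Step 2: q^n = 2^12 = 4096.
Step 3: Hamming bound ⌊q^n / V_q(n,t)⌋ = ⌊4096/299⌋ = 13.
Step 4: Compare |C| = 25 to 13: violated.
The claimed |C| lies above the Hamming bound, so no 2-ary code of length 12 with d ≥ 7 can have 25 codewords.


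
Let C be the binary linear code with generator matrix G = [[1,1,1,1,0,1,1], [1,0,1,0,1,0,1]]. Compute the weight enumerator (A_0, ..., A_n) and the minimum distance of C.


Weight distribution: A_0 = 1, A_4 = 2, A_6 = 1. Minimum distance d = 4.

Enumerate all 2^2 = 4 messages m ∈ F_2^2.
For each, compute codeword c = mG in F_2^7, then tally its weight.
  m = 00 → c = 0000000, weight = 0.
  m = 10 → c = 1111011, weight = 6.
  m = 01 → c = 1010101, weight = 4.
  m = 11 → c = 0101110, weight = 4.
Tally weights:
  weight 0: 1 codewords.
  weight 4: 2 codewords.
  weight 6: 1 codewords.
Minimum distance d = smallest w > 0 with A_w > 0 = 4.
Sanity: Σ A_w = 4 = 2^2 = 4 ✓.


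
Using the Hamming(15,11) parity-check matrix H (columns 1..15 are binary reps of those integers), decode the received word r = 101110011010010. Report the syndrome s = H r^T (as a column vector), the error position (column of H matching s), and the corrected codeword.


s = (0, 1, 1, 1)^T, error position = 7, corrected codeword c = 101110111010010

Compute s = H r^T mod 2 one row at a time:
  s_1 = 1 + 1 + 0 + 1 + 0 + 0 + 1 + 0 = 4 ≡ 0 (mod 2).
  s_2 = 1 + 1 + 0 + 0 + 0 + 0 + 1 + 0 = 3 ≡ 1 (mod 2).
  s_3 = 0 + 1 + 0 + 0 + 0 + 1 + 1 + 0 = 3 ≡ 1 (mod 2).
  s_4 = 1 + 1 + 1 + 0 + 1 + 1 + 0 + 0 = 5 ≡ 1 (mod 2).
s = (0, 1, 1, 1)^T — this equals column 7 of H (binary 0111), so error is at position 7.
Correct: flip bit 7 of r = 101110011010010 to get c = 101110111010010.


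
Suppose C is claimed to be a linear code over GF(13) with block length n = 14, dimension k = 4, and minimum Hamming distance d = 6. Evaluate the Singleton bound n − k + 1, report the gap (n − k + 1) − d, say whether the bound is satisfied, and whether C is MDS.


Singleton RHS = n − k + 1 = 11, slack = 5, bound satisfied, not MDS.

Singleton bound: d ≤ n − k + 1.
Here n = 14, k = 4, so n − k + 1 = 11.
Given d = 6, check d ≤ 11: YES.
Slack = (n − k + 1) − d = 5.
The code is NOT MDS (slack = 5 > 0).
Description: the claimed parameters are [14, 4, 6]_13; such a code would be non-MDS.


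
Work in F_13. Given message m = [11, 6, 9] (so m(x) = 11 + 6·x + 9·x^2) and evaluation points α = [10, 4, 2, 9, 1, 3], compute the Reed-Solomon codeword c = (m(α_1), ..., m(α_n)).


c = [9, 10, 7, 1, 0, 6]

Message polynomial: m(x) = 11 + 6·x + 9·x^2 (mod 13).
For each evaluation point α_i, compute m(α_i) mod 13:
  α_1 = 10: Horner steps 9 → 5 → 9, so m(10) = 9.
  α_2 = 4: Horner steps 9 → 3 → 10, so m(4) = 10.
  α_3 = 2: Horner steps 9 → 11 → 7, so m(2) = 7.
  α_4 = 9: Horner steps 9 → 9 → 1, so m(9) = 1.
  α_5 = 1: Horner steps 9 → 2 → 0, so m(1) = 0.
  α_6 = 3: Horner steps 9 → 7 → 6, so m(3) = 6.
Codeword c = [9, 10, 7, 1, 0, 6] ∈ F_13^6.


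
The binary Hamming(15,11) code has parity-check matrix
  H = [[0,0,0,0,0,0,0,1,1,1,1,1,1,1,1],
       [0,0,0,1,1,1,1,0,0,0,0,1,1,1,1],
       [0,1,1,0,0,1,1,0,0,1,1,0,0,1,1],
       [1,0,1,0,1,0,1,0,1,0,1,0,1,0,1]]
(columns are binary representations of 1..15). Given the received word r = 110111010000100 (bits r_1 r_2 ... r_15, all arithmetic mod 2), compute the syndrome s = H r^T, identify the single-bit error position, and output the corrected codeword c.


s = (0, 0, 0, 1)^T, error position = 1, corrected codeword c = 010111010000100

Compute s = H r^T mod 2 one row at a time:
  s_1 = 1 + 0 + 0 + 0 + 0 + 1 + 0 + 0 = 2 ≡ 0 (mod 2).
  s_2 = 1 + 1 + 1 + 0 + 0 + 1 + 0 + 0 = 4 ≡ 0 (mod 2).
  s_3 = 1 + 0 + 1 + 0 + 0 + 0 + 0 + 0 = 2 ≡ 0 (mod 2).
  s_4 = 1 + 0 + 1 + 0 + 0 + 0 + 1 + 0 = 3 ≡ 1 (mod 2).
s = (0, 0, 0, 1)^T — this equals column 1 of H (binary 0001), so error is at position 1.
Correct: flip bit 1 of r = 110111010000100 to get c = 010111010000100.


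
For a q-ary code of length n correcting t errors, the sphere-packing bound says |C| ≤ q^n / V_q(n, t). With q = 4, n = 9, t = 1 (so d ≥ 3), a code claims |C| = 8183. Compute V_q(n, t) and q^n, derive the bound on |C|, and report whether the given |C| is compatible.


V_q(n, t) = 28, q^n = 262144, Hamming bound = 9362, |C| = 8183 ≤ bound (satisfied).

Step 1: Compute V_q(n, t) = Σ_{j=0}^1 C(n, j) (q−1)^j.
  j = 0: C(9,0)·(3)^0 = 1·1 = 1.
  j = 1: C(9,1)·(3)^1 = 9·3 = 27.
  V_q(n, t) = 1 + 27 = 28.
Step 2: q^n = 4^9 = 262144.
Step 3: Hamming bound ⌊q^n / V_q(n,t)⌋ = ⌊262144/28⌋ = 9362.
Step 4: Compare |C| = 8183 to 9362: satisfied.
The claimed |C| lies below the Hamming bound.


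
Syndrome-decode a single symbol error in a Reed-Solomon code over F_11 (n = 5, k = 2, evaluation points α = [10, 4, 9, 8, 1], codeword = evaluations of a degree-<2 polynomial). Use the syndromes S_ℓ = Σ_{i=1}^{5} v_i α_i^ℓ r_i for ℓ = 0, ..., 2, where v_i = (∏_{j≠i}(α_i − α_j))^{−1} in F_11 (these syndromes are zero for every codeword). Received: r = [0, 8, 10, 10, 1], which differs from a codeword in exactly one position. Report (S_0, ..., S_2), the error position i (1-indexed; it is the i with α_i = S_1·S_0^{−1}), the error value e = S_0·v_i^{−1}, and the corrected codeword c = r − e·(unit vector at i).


S = (4, 3, 5), error at position 3, error magnitude e = 5, c = [0, 8, 5, 10, 1].

Step 1: column multipliers v_i = (∏_{j≠i}(α_i − α_j))^{−1} mod 11.
  i = 1 (α = 10): (10−4)(10−9)(10−8)(10−1) = 6·1·2·9 = 108 ≡ 9, so v_1 = 9^{−1} = 5 (mod 11).
  i = 2 (α = 4): (4−10)(4−9)(4−8)(4−1) = (−6)·(−5)·(−4)·3 = −360 ≡ 3, so v_2 = 3^{−1} = 4 (mod 11).
  i = 3 (α = 9): (9−10)(9−4)(9−8)(9−1) = (−1)·5·1·8 = −40 ≡ 4, so v_3 = 4^{−1} = 3 (mod 11).
  i = 4 (α = 8): (8−10)(8−4)(8−9)(8−1) = (−2)·4·(−1)·7 = 56 ≡ 1, so v_4 = 1^{−1} = 1 (mod 11).
  i = 5 (α = 1): (1−10)(1−4)(1−9)(1−8) = (−9)·(−3)·(−8)·(−7) = 1512 ≡ 5, so v_5 = 5^{−1} = 9 (mod 11).
  v = [5, 4, 3, 1, 9].
Step 2: syndromes of r = [0, 8, 10, 10, 1] (all sums mod 11).
  S_0 = Σ v_i r_i = 5·0 + 4·8 + 3·10 + 1·10 + 9·1 = 81 ≡ 4.
  S_1 = Σ v_i α_i r_i = 5·10·0 + 4·4·8 + 3·9·10 + 1·8·10 + 9·1·1 = 487 ≡ 3.
  α_i^2 mod 11 = [1, 5, 4, 9, 1].
  S_2 = Σ v_i α_i^2 r_i = 5·1·0 + 4·5·8 + 3·4·10 + 1·9·10 + 9·1·1 = 379 ≡ 5.
  S = (4, 3, 5) ≠ 0, so r is not a codeword (an error is present).
Step 3: locate the error. For a single error e at position i, S_ℓ = v_i·e·α_i^ℓ, so α_err = S_1/S_0.
  S_0^{−1} = 4^{−1} = 3 (mod 11), so α_err = 3·3 = 9 ≡ 9 = α_3. Error position i = 3.
  Consistency check: S_2/S_1 = 5·4 = 20 ≡ 9 = α_err ✓ (single-error assumption holds).
Step 4: error magnitude e = S_0/v_3 = S_0·∏_{j≠3}(α_3 − α_j) = 4·4 = 16 ≡ 5 (mod 11).
Step 5: correct position 3: c_3 = r_3 − e = 10 − 5 ≡ 5 (mod 11). Hence c = [0, 8, 5, 10, 1].
  Check: interpolating c through the α_i gives m(x) = 6 + 6·x (degree < 2) with m(α_i) = c_i for every i, so c is indeed a codeword.


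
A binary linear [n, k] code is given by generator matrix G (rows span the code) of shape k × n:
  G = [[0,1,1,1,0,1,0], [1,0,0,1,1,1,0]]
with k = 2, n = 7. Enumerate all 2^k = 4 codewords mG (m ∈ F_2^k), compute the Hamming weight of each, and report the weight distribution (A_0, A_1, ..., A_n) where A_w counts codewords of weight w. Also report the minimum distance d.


Weight distribution: A_0 = 1, A_4 = 3. Minimum distance d = 4.

Enumerate all 2^2 = 4 messages m ∈ F_2^2.
For each, compute codeword c = mG in F_2^7, then tally its weight.
  m = 00 → c = 0000000, weight = 0.
  m = 10 → c = 0111010, weight = 4.
  m = 01 → c = 1001110, weight = 4.
  m = 11 → c = 1110100, weight = 4.
Tally weights:
  weight 0: 1 codewords.
  weight 4: 3 codewords.
Minimum distance d = smallest w > 0 with A_w > 0 = 4.
Sanity: Σ A_w = 4 = 2^2 = 4 ✓.


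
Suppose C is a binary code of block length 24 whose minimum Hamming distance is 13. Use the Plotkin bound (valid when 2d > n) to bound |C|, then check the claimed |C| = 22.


Plotkin bound M ≤ 12; given |C| = 22 > bound (violated).

Check applicability: 2d = 26, n = 24.
2d − n = 2 > 0, so Plotkin applies.
Compute d/(2d−n) = 13/2 ≈ 6.5000.
⌊d/(2d−n)⌋ = 6.
Plotkin bound: M ≤ 2·6 = 12.
Given |C| = 22, check: VIOLATED.
This |C| is above the Plotkin bound, so no binary code with n = 24, d = 13 and 22 codewords exists.


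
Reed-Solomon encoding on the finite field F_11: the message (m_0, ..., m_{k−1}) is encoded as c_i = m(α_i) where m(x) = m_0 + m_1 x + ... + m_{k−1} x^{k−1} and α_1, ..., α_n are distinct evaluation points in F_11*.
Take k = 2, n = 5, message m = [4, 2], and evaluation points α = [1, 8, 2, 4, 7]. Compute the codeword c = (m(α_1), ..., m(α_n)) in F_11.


c = [6, 9, 8, 1, 7]

Message polynomial: m(x) = 4 + 2·x (mod 11).
For each evaluation point α_i, compute m(α_i) mod 11:
  α_1 = 1: Horner steps 2 → 6, so m(1) = 6.
  α_2 = 8: Horner steps 2 → 9, so m(8) = 9.
  α_3 = 2: Horner steps 2 → 8, so m(2) = 8.
  α_4 = 4: Horner steps 2 → 1, so m(4) = 1.
  α_5 = 7: Horner steps 2 → 7, so m(7) = 7.
Codeword c = [6, 9, 8, 1, 7] ∈ F_11^5.


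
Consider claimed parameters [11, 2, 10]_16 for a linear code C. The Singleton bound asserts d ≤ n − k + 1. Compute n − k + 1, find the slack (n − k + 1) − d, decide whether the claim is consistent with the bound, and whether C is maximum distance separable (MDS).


Singleton RHS = n − k + 1 = 10, slack = 0, bound satisfied, MDS.

Singleton bound: d ≤ n − k + 1.
Here n = 11, k = 2, so n − k + 1 = 10.
Given d = 10, check d ≤ 10: YES.
Slack = (n − k + 1) − d = 0.
The code is MDS (slack = 0).
Description: the claimed parameters are [11, 2, 10]_16; such a code would be MDS (meets Singleton bound).


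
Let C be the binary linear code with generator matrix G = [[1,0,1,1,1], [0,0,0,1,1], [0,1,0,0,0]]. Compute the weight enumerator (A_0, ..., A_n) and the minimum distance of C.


Weight distribution: A_0 = 1, A_1 = 1, A_2 = 2, A_3 = 2, A_4 = 1, A_5 = 1. Minimum distance d = 1.

Enumerate all 2^3 = 8 messages m ∈ F_2^3.
For each, compute codeword c = mG in F_2^5, then tally its weight.
  m = 000 → c = 00000, weight = 0.
  m = 100 → c = 10111, weight = 4.
  m = 010 → c = 00011, weight = 2.
  m = 110 → c = 10100, weight = 2.
  m = 001 → c = 01000, weight = 1.
  m = 101 → c = 11111, weight = 5.
  m = 011 → c = 01011, weight = 3.
  m = 111 → c = 11100, weight = 3.
Tally weights:
  weight 0: 1 codewords.
  weight 1: 1 codewords.
  weight 2: 2 codewords.
  weight 3: 2 codewords.
  weight 4: 1 codewords.
  weight 5: 1 codewords.
Minimum distance d = smallest w > 0 with A_w > 0 = 1.
Sanity: Σ A_w = 8 = 2^3 = 8 ✓.


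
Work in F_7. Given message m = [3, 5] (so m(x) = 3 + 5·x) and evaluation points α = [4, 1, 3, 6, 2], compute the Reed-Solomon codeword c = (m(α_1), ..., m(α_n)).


c = [2, 1, 4, 5, 6]

Message polynomial: m(x) = 3 + 5·x (mod 7).
For each evaluation point α_i, compute m(α_i) mod 7:
  α_1 = 4: Horner steps 5 → 2, so m(4) = 2.
  α_2 = 1: Horner steps 5 → 1, so m(1) = 1.
  α_3 = 3: Horner steps 5 → 4, so m(3) = 4.
  α_4 = 6: Horner steps 5 → 5, so m(6) = 5.
  α_5 = 2: Horner steps 5 → 6, so m(2) = 6.
Codeword c = [2, 1, 4, 5, 6] ∈ F_7^5.


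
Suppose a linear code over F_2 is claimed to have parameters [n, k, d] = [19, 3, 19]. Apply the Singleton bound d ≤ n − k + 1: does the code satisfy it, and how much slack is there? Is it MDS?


Singleton RHS = n − k + 1 = 17, slack = -2, bound violated (no such code; not MDS).

Singleton bound: d ≤ n − k + 1.
Here n = 19, k = 3, so n − k + 1 = 17.
Given d = 19, check d ≤ 17: NO.
Slack = (n − k + 1) − d = -2.
The slack is negative: d = 19 exceeds n − k + 1 = 17 by 2, so the Singleton bound is violated and no linear [19, 3, 19]_2 code can exist. In particular it is not MDS (MDS requires d = n − k + 1 exactly).
Description: the claimed parameters are [19, 3, 19]_2; such a code would be impossible (violates the Singleton bound).


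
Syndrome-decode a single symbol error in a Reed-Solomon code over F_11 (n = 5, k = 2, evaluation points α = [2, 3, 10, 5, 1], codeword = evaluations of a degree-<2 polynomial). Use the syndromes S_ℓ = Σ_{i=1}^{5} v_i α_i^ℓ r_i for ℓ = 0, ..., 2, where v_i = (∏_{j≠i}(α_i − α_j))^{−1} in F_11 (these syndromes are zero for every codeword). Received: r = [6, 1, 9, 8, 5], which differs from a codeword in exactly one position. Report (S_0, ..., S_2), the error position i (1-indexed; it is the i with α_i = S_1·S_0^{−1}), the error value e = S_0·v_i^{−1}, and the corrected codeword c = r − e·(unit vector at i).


S = (4, 8, 5), error at position 1, error magnitude e = 3, c = [3, 1, 9, 8, 5].

Step 1: column multipliers v_i = (∏_{j≠i}(α_i − α_j))^{−1} mod 11.
  i = 1 (α = 2): (2−3)(2−10)(2−5)(2−1) = (−1)·(−8)·(−3)·1 = −24 ≡ 9, so v_1 = 9^{−1} = 5 (mod 11).
  i = 2 (α = 3): (3−2)(3−10)(3−5)(3−1) = 1·(−7)·(−2)·2 = 28 ≡ 6, so v_2 = 6^{−1} = 2 (mod 11).
  i = 3 (α = 10): (10−2)(10−3)(10−5)(10−1) = 8·7·5·9 = 2520 ≡ 1, so v_3 = 1^{−1} = 1 (mod 11).
  i = 4 (α = 5): (5−2)(5−3)(5−10)(5−1) = 3·2·(−5)·4 = −120 ≡ 1, so v_4 = 1^{−1} = 1 (mod 11).
  i = 5 (α = 1): (1−2)(1−3)(1−10)(1−5) = (−1)·(−2)·(−9)·(−4) = 72 ≡ 6, so v_5 = 6^{−1} = 2 (mod 11).
  v = [5, 2, 1, 1, 2].
Step 2: syndromes of r = [6, 1, 9, 8, 5] (all sums mod 11).
  S_0 = Σ v_i r_i = 5·6 + 2·1 + 1·9 + 1·8 + 2·5 = 59 ≡ 4.
  S_1 = Σ v_i α_i r_i = 5·2·6 + 2·3·1 + 1·10·9 + 1·5·8 + 2·1·5 = 206 ≡ 8.
  α_i^2 mod 11 = [4, 9, 1, 3, 1].
  S_2 = Σ v_i α_i^2 r_i = 5·4·6 + 2·9·1 + 1·1·9 + 1·3·8 + 2·1·5 = 181 ≡ 5.
  S = (4, 8, 5) ≠ 0, so r is not a codeword (an error is present).
Step 3: locate the error. For a single error e at position i, S_ℓ = v_i·e·α_i^ℓ, so α_err = S_1/S_0.
  S_0^{−1} = 4^{−1} = 3 (mod 11), so α_err = 8·3 = 24 ≡ 2 = α_1. Error position i = 1.
  Consistency check: S_2/S_1 = 5·7 = 35 ≡ 2 = α_err ✓ (single-error assumption holds).
Step 4: error magnitude e = S_0/v_1 = S_0·∏_{j≠1}(α_1 − α_j) = 4·9 = 36 ≡ 3 (mod 11).
Step 5: correct position 1: c_1 = r_1 − e = 6 − 3 ≡ 3 (mod 11). Hence c = [3, 1, 9, 8, 5].
  Check: interpolating c through the α_i gives m(x) = 7 + 9·x (degree < 2) with m(α_i) = c_i for every i, so c is indeed a codeword.


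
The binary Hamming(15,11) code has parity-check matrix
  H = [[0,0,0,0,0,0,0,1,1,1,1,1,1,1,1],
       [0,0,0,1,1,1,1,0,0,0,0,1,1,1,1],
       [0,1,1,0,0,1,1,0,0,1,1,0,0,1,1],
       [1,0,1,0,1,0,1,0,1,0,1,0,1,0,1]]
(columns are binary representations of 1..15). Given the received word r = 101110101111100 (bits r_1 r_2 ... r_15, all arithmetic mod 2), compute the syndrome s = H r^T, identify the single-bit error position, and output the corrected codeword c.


s = (1, 1, 0, 1)^T, error position = 13, corrected codeword c = 101110101111000

Compute s = H r^T mod 2 one row at a time:
  s_1 = 0 + 1 + 1 + 1 + 1 + 1 + 0 + 0 = 5 ≡ 1 (mod 2).
  s_2 = 1 + 1 + 0 + 1 + 1 + 1 + 0 + 0 = 5 ≡ 1 (mod 2).
  s_3 = 0 + 1 + 0 + 1 + 1 + 1 + 0 + 0 = 4 ≡ 0 (mod 2).
  s_4 = 1 + 1 + 1 + 1 + 1 + 1 + 1 + 0 = 7 ≡ 1 (mod 2).
s = (1, 1, 0, 1)^T — this equals column 13 of H (binary 1101), so error is at position 13.
Correct: flip bit 13 of r = 101110101111100 to get c = 101110101111000.


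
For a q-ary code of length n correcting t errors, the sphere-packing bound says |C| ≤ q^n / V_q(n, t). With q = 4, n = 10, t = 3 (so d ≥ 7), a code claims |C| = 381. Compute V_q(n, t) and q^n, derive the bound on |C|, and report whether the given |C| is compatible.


V_q(n, t) = 3676, q^n = 1048576, Hamming bound = 285, |C| = 381 > bound (violated).

Step 1: Compute V_q(n, t) = Σ_{j=0}^3 C(n, j) (q−1)^j.
  j = 0: C(10,0)·(3)^0 = 1·1 = 1.
  j = 1: C(10,1)·(3)^1 = 10·3 = 30.
  j = 2: C(10,2)·(3)^2 = 45·9 = 405.
  j = 3: C(10,3)·(3)^3 = 120·27 = 3240.
  V_q(n, t) = 1 + 30 + 405 + 3240 = 3676.
Step 2: q^n = 4^10 = 1048576.
Step 3: Hamming bound ⌊q^n / V_q(n,t)⌋ = ⌊1048576/3676⌋ = 285.
Step 4: Compare |C| = 381 to 285: violated.
The claimed |C| lies above the Hamming bound, so no 4-ary code of length 10 with d ≥ 7 can have 381 codewords.
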